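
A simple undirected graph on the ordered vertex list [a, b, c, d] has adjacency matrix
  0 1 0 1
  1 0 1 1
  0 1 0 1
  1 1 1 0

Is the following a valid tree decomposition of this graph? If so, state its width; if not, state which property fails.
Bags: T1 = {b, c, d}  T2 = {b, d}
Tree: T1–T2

No — vertex a appears in no bag.

A tree decomposition must satisfy three properties: every vertex lies in some bag; for every edge, both endpoints lie together in some bag; and for every vertex, the bags containing it form a connected subtree. Here vertex a appears in no bag, so the decomposition is invalid.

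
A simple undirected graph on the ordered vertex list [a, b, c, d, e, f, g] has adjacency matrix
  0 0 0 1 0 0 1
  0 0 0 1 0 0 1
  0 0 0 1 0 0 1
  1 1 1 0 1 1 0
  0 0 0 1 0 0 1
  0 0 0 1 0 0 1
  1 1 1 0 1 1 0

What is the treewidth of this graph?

2

A width-2 tree decomposition is:
Bags: B1 = {d, f, g}  B2 = {c, d, g}  B3 = {b, d, g}  B4 = {d, e, g}  B5 = {a, d, g}
Tree: B1–B2, B2–B3, B3–B4, B4–B5
Each bag holds 3 vertices, so the decomposition has width 2, which upper-bounds the treewidth. Since g–f–d–c–g is a cycle in G, G is not acyclic. Forests are exactly the graphs of treewidth ≤ 1, so tw(G) ≥ 2. Combining the bounds, tw(G) = 2.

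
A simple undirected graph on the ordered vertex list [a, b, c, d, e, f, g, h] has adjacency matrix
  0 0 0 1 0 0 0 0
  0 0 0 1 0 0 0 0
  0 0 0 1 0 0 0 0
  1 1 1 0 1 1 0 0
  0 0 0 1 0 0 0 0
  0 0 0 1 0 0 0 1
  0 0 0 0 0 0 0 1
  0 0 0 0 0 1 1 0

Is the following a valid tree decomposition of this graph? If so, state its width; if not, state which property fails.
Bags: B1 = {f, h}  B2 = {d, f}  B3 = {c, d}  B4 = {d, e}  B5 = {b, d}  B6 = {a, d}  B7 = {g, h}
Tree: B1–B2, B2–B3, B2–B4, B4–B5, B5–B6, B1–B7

Checking the three conditions: (i) the bags cover all of {a, b, c, d, e, f, g, h}; (ii) for each edge, some bag contains both endpoints; (iii) the bags containing any fixed vertex form a subtree. All hold, so the decomposition is valid with width 2 − 1 = 1.

Yes; width 1.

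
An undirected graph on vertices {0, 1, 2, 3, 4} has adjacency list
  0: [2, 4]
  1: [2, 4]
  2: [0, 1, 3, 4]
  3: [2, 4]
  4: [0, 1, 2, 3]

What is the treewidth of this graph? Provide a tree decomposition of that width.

Treewidth 2.
One optimal decomposition is:
Bags: B1 = {0, 2, 4}  B2 = {1, 2, 4}  B3 = {2, 3, 4}
Tree: B1–B2, B1–B3

Each bag holds 3 vertices, so the decomposition has width 2, which upper-bounds the treewidth. For the lower bound, the 3 vertices {0, 2, 4} are pairwise adjacent, and any tree decomposition puts a clique entirely inside one bag — forcing width ≥ 2. Combining the bounds, tw(G) = 2.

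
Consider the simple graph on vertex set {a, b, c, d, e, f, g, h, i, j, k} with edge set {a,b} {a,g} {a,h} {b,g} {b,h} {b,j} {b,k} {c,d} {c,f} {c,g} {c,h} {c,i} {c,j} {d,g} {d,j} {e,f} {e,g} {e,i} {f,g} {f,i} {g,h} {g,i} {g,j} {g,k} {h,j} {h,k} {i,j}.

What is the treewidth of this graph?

3

A width-3 tree decomposition is:
Bags: B1 = {b, g, h, k}  B2 = {b, g, h, j}  B3 = {c, g, h, j}  B4 = {c, g, i, j}  B5 = {a, b, g, h}  B6 = {c, f, g, i}  B7 = {e, f, g, i}  B8 = {c, d, g, j}
Tree: B1–B2, B2–B3, B3–B4, B1–B5, B4–B6, B6–B7, B3–B8
Each bag holds 4 vertices, so the decomposition has width 3, which upper-bounds the treewidth. On the other hand G contains the 4-clique {c, d, g, j}. A clique must lie in a single bag of any decomposition, so no decomposition can have width below 3. The upper and lower bounds meet at 3, so that is the treewidth.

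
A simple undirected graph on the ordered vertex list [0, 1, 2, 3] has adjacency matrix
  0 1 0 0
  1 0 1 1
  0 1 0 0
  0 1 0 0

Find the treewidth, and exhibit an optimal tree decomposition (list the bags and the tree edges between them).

Treewidth 1.
One such decomposition:
Bags: B1 = {0, 1}  B2 = {1, 3}  B3 = {1, 2}
Tree: B1–B2, B1–B3

The largest bag has 2 vertices, giving width 1; this decomposition certifies tw(G) ≤ 1. Any graph with an edge has treewidth ≥ 1, and G has the edge 0–1. The upper and lower bounds meet at 1, so that is the treewidth.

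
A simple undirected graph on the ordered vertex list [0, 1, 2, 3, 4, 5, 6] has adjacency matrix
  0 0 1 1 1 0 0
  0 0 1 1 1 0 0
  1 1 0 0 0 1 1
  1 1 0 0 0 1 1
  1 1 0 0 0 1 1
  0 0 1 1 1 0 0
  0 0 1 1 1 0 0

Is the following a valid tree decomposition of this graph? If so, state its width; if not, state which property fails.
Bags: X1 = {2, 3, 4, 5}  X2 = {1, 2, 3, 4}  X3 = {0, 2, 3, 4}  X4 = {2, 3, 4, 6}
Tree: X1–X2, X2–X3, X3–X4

Checking the three conditions: (i) the bags cover all of {0, 1, 2, 3, 4, 5, 6}; (ii) for each edge, some bag contains both endpoints; (iii) the bags containing any fixed vertex form a subtree. All hold, so the decomposition is valid with width 4 − 1 = 3.

Yes; width 3.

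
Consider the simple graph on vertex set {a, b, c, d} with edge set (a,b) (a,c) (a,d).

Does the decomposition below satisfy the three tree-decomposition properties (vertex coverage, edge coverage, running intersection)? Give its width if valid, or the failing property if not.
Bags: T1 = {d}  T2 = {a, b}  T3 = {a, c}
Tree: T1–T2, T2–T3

A tree decomposition must satisfy three properties: every vertex lies in some bag; for every edge, both endpoints lie together in some bag; and for every vertex, the bags containing it form a connected subtree. Here edge (a,d) lies in no bag, so the decomposition is invalid.

No — edge (a,d) lies in no bag.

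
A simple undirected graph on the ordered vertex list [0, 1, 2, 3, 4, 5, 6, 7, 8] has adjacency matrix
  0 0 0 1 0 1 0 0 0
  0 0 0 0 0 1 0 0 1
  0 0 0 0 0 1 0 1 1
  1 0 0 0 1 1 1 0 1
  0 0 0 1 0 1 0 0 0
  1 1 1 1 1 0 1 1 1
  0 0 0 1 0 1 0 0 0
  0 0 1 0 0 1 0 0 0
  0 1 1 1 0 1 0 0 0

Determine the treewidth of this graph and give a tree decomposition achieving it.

The largest bag has 3 vertices, giving width 2; this decomposition certifies tw(G) ≤ 2. Conversely, {1, 5, 8} is a clique of size 3, and the vertices of any clique must share a bag in every tree decomposition; so some bag has ≥ 3 vertices and tw(G) ≥ 2. Therefore the treewidth is 2.

Treewidth 2.
Bags: B1 = {3, 5, 8}  B2 = {3, 4, 5}  B3 = {2, 5, 8}  B4 = {1, 5, 8}  B5 = {0, 3, 5}  B6 = {3, 5, 6}  B7 = {2, 5, 7}
Tree: B1–B2, B1–B3, B3–B4, B1–B5, B2–B6, B3–B7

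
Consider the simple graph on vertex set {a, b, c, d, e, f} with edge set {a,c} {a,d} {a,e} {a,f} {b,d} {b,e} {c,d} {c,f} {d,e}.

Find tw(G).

A width-2 tree decomposition is:
Bags: B1 = {a, d, e}  B2 = {b, d, e}  B3 = {a, c, d}  B4 = {a, c, f}
Tree: B1–B2, B1–B3, B3–B4
Every bag has size at most 3, so the width is 3 − 1 = 2 and tw(G) ≤ 2. On the other hand G contains the 3-clique {a, d, e}. A clique must lie in a single bag of any decomposition, so no decomposition can have width below 2. Combining the bounds, tw(G) = 2.

2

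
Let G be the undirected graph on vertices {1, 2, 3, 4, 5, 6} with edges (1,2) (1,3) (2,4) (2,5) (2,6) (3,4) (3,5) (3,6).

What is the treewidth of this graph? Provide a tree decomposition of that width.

Treewidth 2.
One such decomposition:
Bags: B1 = {1, 2, 3}  B2 = {2, 3, 5}  B3 = {2, 3, 6}  B4 = {2, 3, 4}
Tree: B1–B2, B2–B3, B3–B4

Every bag has size at most 3, so the width is 3 − 1 = 2 and tw(G) ≤ 2. For the lower bound, G contains the cycle 2–1–3–5–2, so G is not a forest; only forests have treewidth ≤ 1, hence tw(G) ≥ 2. Hence tw(G) = 2 exactly.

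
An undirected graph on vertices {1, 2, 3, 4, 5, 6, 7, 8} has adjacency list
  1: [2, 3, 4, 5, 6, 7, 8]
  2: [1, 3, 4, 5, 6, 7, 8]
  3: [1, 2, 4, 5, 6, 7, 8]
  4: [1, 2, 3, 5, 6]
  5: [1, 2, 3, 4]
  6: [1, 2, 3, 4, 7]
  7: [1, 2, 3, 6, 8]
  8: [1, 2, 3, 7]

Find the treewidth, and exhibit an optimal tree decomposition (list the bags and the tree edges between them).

Every bag has size at most 5, so the width is 5 − 1 = 4 and tw(G) ≤ 4. Conversely, {1, 2, 3, 7, 8} is a clique of size 5, and the vertices of any clique must share a bag in every tree decomposition; so some bag has ≥ 5 vertices and tw(G) ≥ 4. Combining the bounds, tw(G) = 4.

Treewidth 4.
One such decomposition:
Bags: B1 = {1, 2, 3, 6, 7}  B2 = {1, 2, 3, 4, 6}  B3 = {1, 2, 3, 7, 8}  B4 = {1, 2, 3, 4, 5}
Tree: B1–B2, B1–B3, B2–B4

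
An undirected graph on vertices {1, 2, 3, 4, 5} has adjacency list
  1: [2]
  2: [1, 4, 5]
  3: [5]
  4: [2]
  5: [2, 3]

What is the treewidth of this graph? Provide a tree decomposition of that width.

The largest bag has 2 vertices, giving width 1; this decomposition certifies tw(G) ≤ 1. G has an edge, so its treewidth is at least 1. Hence tw(G) = 1 exactly.

Treewidth 1.
One such decomposition:
Bags: B1 = {3, 5}  B2 = {2, 5}  B3 = {1, 2}  B4 = {2, 4}
Tree: B1–B2, B2–B3, B3–B4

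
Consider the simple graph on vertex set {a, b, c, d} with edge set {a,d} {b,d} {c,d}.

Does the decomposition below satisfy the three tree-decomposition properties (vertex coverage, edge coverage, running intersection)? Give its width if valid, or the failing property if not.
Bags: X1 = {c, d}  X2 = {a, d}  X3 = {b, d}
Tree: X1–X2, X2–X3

Checking the three conditions: (i) the bags cover all of {a, b, c, d}; (ii) for each edge, some bag contains both endpoints; (iii) the bags containing any fixed vertex form a subtree. All hold, so the decomposition is valid with width 2 − 1 = 1.

Yes; width 1.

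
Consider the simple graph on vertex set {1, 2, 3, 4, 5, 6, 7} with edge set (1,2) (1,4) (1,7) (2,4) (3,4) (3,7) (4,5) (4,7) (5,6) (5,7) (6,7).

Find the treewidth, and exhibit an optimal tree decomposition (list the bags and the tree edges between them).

Treewidth 2.
One such decomposition:
Bags: B1 = {4, 5, 7}  B2 = {5, 6, 7}  B3 = {1, 4, 7}  B4 = {3, 4, 7}  B5 = {1, 2, 4}
Tree: B1–B2, B1–B3, B3–B4, B3–B5

The largest bag has 3 vertices, giving width 2; this decomposition certifies tw(G) ≤ 2. Conversely, {1, 2, 4} is a clique of size 3, and the vertices of any clique must share a bag in every tree decomposition; so some bag has ≥ 3 vertices and tw(G) ≥ 2. Therefore the treewidth is 2.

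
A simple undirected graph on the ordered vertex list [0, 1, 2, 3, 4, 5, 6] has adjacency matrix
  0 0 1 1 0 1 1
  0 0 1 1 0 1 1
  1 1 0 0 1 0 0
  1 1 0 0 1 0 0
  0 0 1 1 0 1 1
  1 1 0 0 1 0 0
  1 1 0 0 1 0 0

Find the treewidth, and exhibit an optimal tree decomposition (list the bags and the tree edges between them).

Every bag has size at most 4, so the width is 4 − 1 = 3 and tw(G) ≤ 3. For the lower bound: the 4 vertex sets {0,3}, {4,6}, {1}, {2} are disjoint, each induces a connected subgraph, and every pair is joined by at least one edge of G. Contracting each set to a single vertex therefore yields K_{4} as a minor, and since treewidth is minor-monotone, tw(G) ≥ tw(K_{4}) = 3. Combining the bounds, tw(G) = 3.

Treewidth 3.
One optimal decomposition is:
Bags: B1 = {0, 1, 3, 4}  B2 = {0, 1, 4, 6}  B3 = {0, 1, 2, 4}  B4 = {0, 1, 4, 5}
Tree: B1–B2, B2–B3, B3–B4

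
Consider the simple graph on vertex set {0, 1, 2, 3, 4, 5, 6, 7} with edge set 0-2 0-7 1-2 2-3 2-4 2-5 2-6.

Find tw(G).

A width-1 tree decomposition is:
Bags: B1 = {0, 2}  B2 = {2, 5}  B3 = {2, 4}  B4 = {2, 3}  B5 = {0, 7}  B6 = {1, 2}  B7 = {2, 6}
Tree: B1–B2, B1–B3, B1–B4, B1–B5, B4–B6, B6–B7
Each bag holds 2 vertices, so the decomposition has width 1, which upper-bounds the treewidth. G has an edge, so its treewidth is at least 1. Hence tw(G) = 1 exactly.

1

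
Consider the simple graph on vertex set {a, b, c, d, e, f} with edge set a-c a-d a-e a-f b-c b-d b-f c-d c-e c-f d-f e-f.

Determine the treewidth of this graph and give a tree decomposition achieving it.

Treewidth 3.
One optimal decomposition is:
Bags: B1 = {a, c, d, f}  B2 = {b, c, d, f}  B3 = {a, c, e, f}
Tree: B1–B2, B1–B3

Each bag holds 4 vertices, so the decomposition has width 3, which upper-bounds the treewidth. On the other hand G contains the 4-clique {a, c, d, f}. A clique must lie in a single bag of any decomposition, so no decomposition can have width below 3. Hence tw(G) = 3 exactly.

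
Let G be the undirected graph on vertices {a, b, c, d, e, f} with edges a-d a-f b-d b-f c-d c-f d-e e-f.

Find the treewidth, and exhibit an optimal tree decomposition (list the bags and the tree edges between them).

Every bag has size at most 3, so the width is 3 − 1 = 2 and tw(G) ≤ 2. The edges a–f–e–d–a form a cycle, so G is not a tree and its treewidth is at least 2. Combining the bounds, tw(G) = 2.

Treewidth 2.
One such decomposition:
Bags: B1 = {a, d, f}  B2 = {d, e, f}  B3 = {b, d, f}  B4 = {c, d, f}
Tree: B1–B2, B2–B3, B3–B4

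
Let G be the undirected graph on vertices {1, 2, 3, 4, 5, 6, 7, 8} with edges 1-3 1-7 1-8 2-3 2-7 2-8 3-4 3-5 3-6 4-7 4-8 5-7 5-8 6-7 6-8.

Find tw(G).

A width-3 tree decomposition is:
Bags: B1 = {3, 6, 7, 8}  B2 = {1, 3, 7, 8}  B3 = {3, 4, 7, 8}  B4 = {2, 3, 7, 8}  B5 = {3, 5, 7, 8}
Tree: B1–B2, B2–B3, B3–B4, B4–B5
The largest bag has 4 vertices, giving width 3; this decomposition certifies tw(G) ≤ 3. For the lower bound: the 4 vertex sets {3,6}, {1,7}, {8}, {4} are disjoint, each induces a connected subgraph, and every pair is joined by at least one edge of G. Contracting each set to a single vertex therefore yields K_{4} as a minor, and since treewidth is minor-monotone, tw(G) ≥ tw(K_{4}) = 3. Combining the bounds, tw(G) = 3.

3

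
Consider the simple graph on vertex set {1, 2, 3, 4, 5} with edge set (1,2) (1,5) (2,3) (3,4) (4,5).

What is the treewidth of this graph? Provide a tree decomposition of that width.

Treewidth 2.
One optimal decomposition is:
Bags: B1 = {3, 4, 5}  B2 = {1, 3, 5}  B3 = {1, 2, 3}
Tree: B1–B2, B2–B3

Each bag holds 3 vertices, so the decomposition has width 2, which upper-bounds the treewidth. For the lower bound, G contains the cycle 3–4–5–1–2–3, so G is not a forest; only forests have treewidth ≤ 1, hence tw(G) ≥ 2. Therefore the treewidth is 2.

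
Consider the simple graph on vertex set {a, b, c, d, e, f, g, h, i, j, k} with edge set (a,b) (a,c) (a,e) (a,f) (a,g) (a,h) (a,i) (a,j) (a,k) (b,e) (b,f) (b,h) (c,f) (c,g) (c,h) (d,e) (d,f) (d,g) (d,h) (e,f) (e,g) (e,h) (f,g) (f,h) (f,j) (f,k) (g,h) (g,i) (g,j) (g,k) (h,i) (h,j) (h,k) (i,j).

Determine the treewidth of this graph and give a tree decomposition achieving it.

Every bag has size at most 5, so the width is 5 − 1 = 4 and tw(G) ≤ 4. Conversely, {d, e, f, g, h} is a clique of size 5, and the vertices of any clique must share a bag in every tree decomposition; so some bag has ≥ 5 vertices and tw(G) ≥ 4. Therefore the treewidth is 4.

Treewidth 4.
One such decomposition:
Bags: B1 = {a, b, e, f, h}  B2 = {a, e, f, g, h}  B3 = {a, c, f, g, h}  B4 = {a, f, g, h, j}  B5 = {a, g, h, i, j}  B6 = {a, f, g, h, k}  B7 = {d, e, f, g, h}
Tree: B1–B2, B2–B3, B3–B4, B4–B5, B4–B6, B2–B7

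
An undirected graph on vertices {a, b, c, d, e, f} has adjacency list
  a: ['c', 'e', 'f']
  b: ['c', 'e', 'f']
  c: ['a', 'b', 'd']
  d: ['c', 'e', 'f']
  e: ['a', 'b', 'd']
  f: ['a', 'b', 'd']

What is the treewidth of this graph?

3

A width-3 tree decomposition is:
Bags: B1 = {b, c, e, f}  B2 = {a, c, e, f}  B3 = {c, d, e, f}
Tree: B1–B2, B2–B3
The largest bag has 4 vertices, giving width 3; this decomposition certifies tw(G) ≤ 3. For the lower bound: the 4 vertex sets {b,c}, {a,e}, {f}, {d} are disjoint, each induces a connected subgraph, and every pair is joined by at least one edge of G. Contracting each set to a single vertex therefore yields K_{4} as a minor, and since treewidth is minor-monotone, tw(G) ≥ tw(K_{4}) = 3. Therefore the treewidth is 3.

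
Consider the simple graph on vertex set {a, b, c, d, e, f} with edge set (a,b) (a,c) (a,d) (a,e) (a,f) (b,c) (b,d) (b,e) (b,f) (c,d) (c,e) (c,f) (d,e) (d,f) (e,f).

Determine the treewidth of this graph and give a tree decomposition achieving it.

A single bag containing all 6 vertices is trivially a valid decomposition of width 5. On the other hand G contains the 6-clique {a, b, c, d, e, f}. A clique must lie in a single bag of any decomposition, so no decomposition can have width below 5. Therefore the treewidth is 5.

Treewidth 5.
One such decomposition:
Bags: B1 = {a, b, c, d, e, f}
Tree: (single bag)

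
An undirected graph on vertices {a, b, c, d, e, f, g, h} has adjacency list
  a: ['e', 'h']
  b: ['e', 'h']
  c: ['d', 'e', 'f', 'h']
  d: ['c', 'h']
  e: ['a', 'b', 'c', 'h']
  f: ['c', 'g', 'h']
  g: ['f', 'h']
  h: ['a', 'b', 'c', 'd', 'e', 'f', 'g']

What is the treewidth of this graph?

A width-2 tree decomposition is:
Bags: B1 = {c, f, h}  B2 = {c, e, h}  B3 = {c, d, h}  B4 = {a, e, h}  B5 = {f, g, h}  B6 = {b, e, h}
Tree: B1–B2, B2–B3, B2–B4, B1–B5, B4–B6
Every bag has size at most 3, so the width is 3 − 1 = 2 and tw(G) ≤ 2. For the lower bound, the 3 vertices {f, g, h} are pairwise adjacent, and any tree decomposition puts a clique entirely inside one bag — forcing width ≥ 2. Therefore the treewidth is 2.

2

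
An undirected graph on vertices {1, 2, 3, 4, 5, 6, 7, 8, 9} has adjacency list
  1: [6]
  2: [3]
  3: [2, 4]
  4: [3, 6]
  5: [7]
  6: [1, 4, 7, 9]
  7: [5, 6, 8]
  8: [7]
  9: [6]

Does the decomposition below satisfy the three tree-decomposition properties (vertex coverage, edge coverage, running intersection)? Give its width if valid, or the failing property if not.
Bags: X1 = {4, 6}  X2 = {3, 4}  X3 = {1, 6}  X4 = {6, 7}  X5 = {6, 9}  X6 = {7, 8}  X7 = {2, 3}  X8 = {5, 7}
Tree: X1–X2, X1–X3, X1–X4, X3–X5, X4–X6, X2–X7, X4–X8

Yes; width 1.

Every vertex of G appears in some bag (union = {1, 2, 3, 4, 5, 6, 7, 8, 9}); every edge is covered by a bag; and for each vertex v the set of bags containing v is connected in the bag tree. The decomposition is therefore valid. The largest bag has 2 vertices, so the width is 1.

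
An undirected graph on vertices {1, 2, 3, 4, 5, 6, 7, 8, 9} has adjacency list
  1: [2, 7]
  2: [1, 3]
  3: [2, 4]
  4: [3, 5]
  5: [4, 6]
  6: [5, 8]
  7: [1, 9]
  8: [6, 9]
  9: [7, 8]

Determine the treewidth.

A width-2 tree decomposition is:
Bags: B1 = {7, 8, 9}  B2 = {1, 7, 8}  B3 = {1, 2, 8}  B4 = {2, 3, 8}  B5 = {3, 4, 8}  B6 = {4, 5, 8}  B7 = {5, 6, 8}
Tree: B1–B2, B2–B3, B3–B4, B4–B5, B5–B6, B6–B7
Each bag holds 3 vertices, so the decomposition has width 2, which upper-bounds the treewidth. Since 8–9–7–1–2–3–4–5–6–8 is a cycle in G, G is not acyclic. Forests are exactly the graphs of treewidth ≤ 1, so tw(G) ≥ 2. Combining the bounds, tw(G) = 2.

2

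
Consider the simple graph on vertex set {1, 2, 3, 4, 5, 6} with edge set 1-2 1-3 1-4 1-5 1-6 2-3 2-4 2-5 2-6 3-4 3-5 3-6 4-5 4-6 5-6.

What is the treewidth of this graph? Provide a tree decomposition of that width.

Treewidth 5.
One such decomposition:
Bags: B1 = {1, 2, 3, 4, 5, 6}
Tree: (single bag)

A single bag containing all 6 vertices is trivially a valid decomposition of width 5. For the lower bound, the 6 vertices {1, 2, 3, 4, 5, 6} are pairwise adjacent, and any tree decomposition puts a clique entirely inside one bag — forcing width ≥ 5. Therefore the treewidth is 5.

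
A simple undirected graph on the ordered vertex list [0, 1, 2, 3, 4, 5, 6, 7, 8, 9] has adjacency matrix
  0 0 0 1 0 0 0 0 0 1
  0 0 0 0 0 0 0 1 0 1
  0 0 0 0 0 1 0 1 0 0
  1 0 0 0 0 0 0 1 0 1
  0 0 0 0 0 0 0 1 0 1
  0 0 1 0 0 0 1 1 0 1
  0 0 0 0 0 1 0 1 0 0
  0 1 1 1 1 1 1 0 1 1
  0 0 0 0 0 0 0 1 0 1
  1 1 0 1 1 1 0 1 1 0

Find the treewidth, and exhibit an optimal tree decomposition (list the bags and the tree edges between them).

Each bag holds 3 vertices, so the decomposition has width 2, which upper-bounds the treewidth. On the other hand G contains the 3-clique {0, 3, 9}. A clique must lie in a single bag of any decomposition, so no decomposition can have width below 2. Combining the bounds, tw(G) = 2.

Treewidth 2.
One such decomposition:
Bags: B1 = {5, 7, 9}  B2 = {3, 7, 9}  B3 = {2, 5, 7}  B4 = {1, 7, 9}  B5 = {5, 6, 7}  B6 = {4, 7, 9}  B7 = {0, 3, 9}  B8 = {7, 8, 9}
Tree: B1–B2, B1–B3, B2–B4, B3–B5, B1–B6, B2–B7, B2–B8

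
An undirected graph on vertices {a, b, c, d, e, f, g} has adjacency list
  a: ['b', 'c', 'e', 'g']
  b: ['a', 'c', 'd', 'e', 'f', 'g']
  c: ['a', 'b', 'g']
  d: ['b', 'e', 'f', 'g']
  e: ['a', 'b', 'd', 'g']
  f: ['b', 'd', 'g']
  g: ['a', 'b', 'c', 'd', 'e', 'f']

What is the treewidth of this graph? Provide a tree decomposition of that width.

Treewidth 3.
One optimal decomposition is:
Bags: B1 = {b, d, e, g}  B2 = {b, d, f, g}  B3 = {a, b, e, g}  B4 = {a, b, c, g}
Tree: B1–B2, B1–B3, B3–B4

Each bag holds 4 vertices, so the decomposition has width 3, which upper-bounds the treewidth. On the other hand G contains the 4-clique {b, d, e, g}. A clique must lie in a single bag of any decomposition, so no decomposition can have width below 3. Combining the bounds, tw(G) = 3.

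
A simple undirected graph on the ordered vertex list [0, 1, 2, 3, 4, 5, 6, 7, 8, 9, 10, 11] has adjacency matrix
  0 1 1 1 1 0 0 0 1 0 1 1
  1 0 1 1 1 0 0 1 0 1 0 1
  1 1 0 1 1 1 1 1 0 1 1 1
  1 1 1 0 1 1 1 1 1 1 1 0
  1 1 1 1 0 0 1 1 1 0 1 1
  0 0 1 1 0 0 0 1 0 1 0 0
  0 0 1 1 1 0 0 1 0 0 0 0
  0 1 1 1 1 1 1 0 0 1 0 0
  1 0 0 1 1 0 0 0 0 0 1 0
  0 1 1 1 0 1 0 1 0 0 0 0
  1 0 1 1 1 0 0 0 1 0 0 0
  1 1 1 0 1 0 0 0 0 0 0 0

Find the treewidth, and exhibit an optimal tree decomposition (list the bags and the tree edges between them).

Treewidth 4.
One such decomposition:
Bags: B1 = {1, 2, 3, 4, 7}  B2 = {2, 3, 4, 6, 7}  B3 = {1, 2, 3, 7, 9}  B4 = {0, 1, 2, 3, 4}  B5 = {0, 2, 3, 4, 10}  B6 = {0, 3, 4, 8, 10}  B7 = {2, 3, 5, 7, 9}  B8 = {0, 1, 2, 4, 11}
Tree: B1–B2, B1–B3, B1–B4, B4–B5, B5–B6, B3–B7, B4–B8

The largest bag has 5 vertices, giving width 4; this decomposition certifies tw(G) ≤ 4. For the lower bound, the 5 vertices {0, 3, 4, 8, 10} are pairwise adjacent, and any tree decomposition puts a clique entirely inside one bag — forcing width ≥ 4. Combining the bounds, tw(G) = 4.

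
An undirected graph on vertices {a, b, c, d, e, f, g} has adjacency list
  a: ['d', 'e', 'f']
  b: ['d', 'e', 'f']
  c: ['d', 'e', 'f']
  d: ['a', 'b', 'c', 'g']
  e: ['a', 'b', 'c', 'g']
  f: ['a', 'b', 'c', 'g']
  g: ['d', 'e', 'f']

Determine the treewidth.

3

A width-3 tree decomposition is:
Bags: B1 = {a, d, e, f}  B2 = {d, e, f, g}  B3 = {c, d, e, f}  B4 = {b, d, e, f}
Tree: B1–B2, B2–B3, B3–B4
The largest bag has 4 vertices, giving width 3; this decomposition certifies tw(G) ≤ 3. For the lower bound: the 4 vertex sets {a,f}, {e,g}, {d}, {c} are disjoint, each induces a connected subgraph, and every pair is joined by at least one edge of G. Contracting each set to a single vertex therefore yields K_{4} as a minor, and since treewidth is minor-monotone, tw(G) ≥ tw(K_{4}) = 3. Therefore the treewidth is 3.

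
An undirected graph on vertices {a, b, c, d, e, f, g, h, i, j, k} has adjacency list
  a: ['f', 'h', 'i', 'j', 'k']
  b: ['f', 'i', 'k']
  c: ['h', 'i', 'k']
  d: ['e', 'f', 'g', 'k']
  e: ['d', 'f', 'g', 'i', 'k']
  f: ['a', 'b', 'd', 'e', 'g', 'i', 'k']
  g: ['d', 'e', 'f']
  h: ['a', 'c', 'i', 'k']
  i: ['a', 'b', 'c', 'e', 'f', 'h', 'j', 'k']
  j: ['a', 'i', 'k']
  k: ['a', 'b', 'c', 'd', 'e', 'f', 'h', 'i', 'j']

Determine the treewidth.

A width-3 tree decomposition is:
Bags: B1 = {a, i, j, k}  B2 = {a, f, i, k}  B3 = {a, h, i, k}  B4 = {e, f, i, k}  B5 = {b, f, i, k}  B6 = {d, e, f, k}  B7 = {c, h, i, k}  B8 = {d, e, f, g}
Tree: B1–B2, B1–B3, B2–B4, B4–B5, B4–B6, B3–B7, B6–B8
Every bag has size at most 4, so the width is 4 − 1 = 3 and tw(G) ≤ 3. Conversely, {d, e, f, g} is a clique of size 4, and the vertices of any clique must share a bag in every tree decomposition; so some bag has ≥ 4 vertices and tw(G) ≥ 3. The upper and lower bounds meet at 3, so that is the treewidth.

3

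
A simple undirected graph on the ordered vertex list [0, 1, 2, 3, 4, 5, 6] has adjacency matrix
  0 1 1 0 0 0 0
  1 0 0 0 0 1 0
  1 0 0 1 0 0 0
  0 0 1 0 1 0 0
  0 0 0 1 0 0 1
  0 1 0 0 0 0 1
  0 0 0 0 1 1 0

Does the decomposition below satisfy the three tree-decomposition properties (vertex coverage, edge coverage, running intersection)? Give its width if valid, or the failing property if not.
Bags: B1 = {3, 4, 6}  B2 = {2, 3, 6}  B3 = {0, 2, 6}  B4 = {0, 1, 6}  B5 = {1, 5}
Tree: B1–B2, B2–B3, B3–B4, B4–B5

A tree decomposition must satisfy three properties: every vertex lies in some bag; for every edge, both endpoints lie together in some bag; and for every vertex, the bags containing it form a connected subtree. Here edge (6,5) lies in no bag, so the decomposition is invalid.

No — edge (6,5) lies in no bag.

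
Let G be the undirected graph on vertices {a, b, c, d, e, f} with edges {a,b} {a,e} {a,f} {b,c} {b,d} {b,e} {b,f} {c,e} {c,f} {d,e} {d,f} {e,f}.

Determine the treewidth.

3

A width-3 tree decomposition is:
Bags: B1 = {a, b, e, f}  B2 = {b, c, e, f}  B3 = {b, d, e, f}
Tree: B1–B2, B2–B3
Every bag has size at most 4, so the width is 4 − 1 = 3 and tw(G) ≤ 3. Conversely, {b, d, e, f} is a clique of size 4, and the vertices of any clique must share a bag in every tree decomposition; so some bag has ≥ 4 vertices and tw(G) ≥ 3. Hence tw(G) = 3 exactly.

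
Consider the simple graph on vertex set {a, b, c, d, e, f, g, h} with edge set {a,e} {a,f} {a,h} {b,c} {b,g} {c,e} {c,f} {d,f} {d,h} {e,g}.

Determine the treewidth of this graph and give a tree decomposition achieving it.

Treewidth 2.
One such decomposition:
Bags: B1 = {d, f, h}  B2 = {a, f, h}  B3 = {a, c, f}  B4 = {a, c, e}  B5 = {b, c, e}  B6 = {b, e, g}
Tree: B1–B2, B2–B3, B3–B4, B4–B5, B5–B6

Every bag has size at most 3, so the width is 3 − 1 = 2 and tw(G) ≤ 2. The edges d–h–a–f–d form a cycle, so G is not a tree and its treewidth is at least 2. Hence tw(G) = 2 exactly.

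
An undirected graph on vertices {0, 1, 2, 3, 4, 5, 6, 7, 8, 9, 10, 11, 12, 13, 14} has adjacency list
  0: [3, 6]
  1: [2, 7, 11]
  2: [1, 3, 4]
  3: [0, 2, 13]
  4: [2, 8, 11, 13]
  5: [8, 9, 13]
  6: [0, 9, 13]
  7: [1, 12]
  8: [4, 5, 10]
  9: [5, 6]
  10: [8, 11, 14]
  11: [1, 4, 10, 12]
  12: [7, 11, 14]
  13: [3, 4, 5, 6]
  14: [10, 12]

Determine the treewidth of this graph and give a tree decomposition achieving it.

Treewidth 3.
One optimal decomposition is:
Bags: B1 = {0, 3, 6, 9}  B2 = {3, 6, 9, 13}  B3 = {3, 5, 9, 13}  B4 = {2, 3, 5, 13}  B5 = {2, 4, 5, 13}  B6 = {2, 4, 5, 8}  B7 = {1, 2, 4, 8}  B8 = {1, 4, 8, 11}  B9 = {1, 8, 10, 11}  B10 = {1, 7, 10, 11}  B11 = {7, 10, 11, 12}  B12 = {7, 10, 12, 14}
Tree: B1–B2, B2–B3, B3–B4, B4–B5, B5–B6, B6–B7, B7–B8, B8–B9, B9–B10, B10–B11, B11–B12

Each bag holds 4 vertices, so the decomposition has width 3, which upper-bounds the treewidth. For the lower bound: the 4 vertex sets {0,6,9}, {3}, {13}, {2,4,5,8} are disjoint, each induces a connected subgraph, and every pair is joined by at least one edge of G. Contracting each set to a single vertex therefore yields K_{4} as a minor, and since treewidth is minor-monotone, tw(G) ≥ tw(K_{4}) = 3. The upper and lower bounds meet at 3, so that is the treewidth.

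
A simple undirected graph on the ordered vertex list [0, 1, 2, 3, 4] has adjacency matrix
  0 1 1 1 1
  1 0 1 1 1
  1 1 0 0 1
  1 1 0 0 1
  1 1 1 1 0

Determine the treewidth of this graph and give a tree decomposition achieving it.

Treewidth 3.
One such decomposition:
Bags: B1 = {0, 1, 3, 4}  B2 = {0, 1, 2, 4}
Tree: B1–B2

Every bag has size at most 4, so the width is 4 − 1 = 3 and tw(G) ≤ 3. For the lower bound, the 4 vertices {0, 1, 2, 4} are pairwise adjacent, and any tree decomposition puts a clique entirely inside one bag — forcing width ≥ 3. The upper and lower bounds meet at 3, so that is the treewidth.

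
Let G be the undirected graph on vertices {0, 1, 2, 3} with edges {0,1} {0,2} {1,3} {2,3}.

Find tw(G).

A width-2 tree decomposition is:
Bags: B1 = {0, 1, 2}  B2 = {1, 2, 3}
Tree: B1–B2
Every bag has size at most 3, so the width is 3 − 1 = 2 and tw(G) ≤ 2. Since 1–0–2–3–1 is a cycle in G, G is not acyclic. Forests are exactly the graphs of treewidth ≤ 1, so tw(G) ≥ 2. The upper and lower bounds meet at 2, so that is the treewidth.

2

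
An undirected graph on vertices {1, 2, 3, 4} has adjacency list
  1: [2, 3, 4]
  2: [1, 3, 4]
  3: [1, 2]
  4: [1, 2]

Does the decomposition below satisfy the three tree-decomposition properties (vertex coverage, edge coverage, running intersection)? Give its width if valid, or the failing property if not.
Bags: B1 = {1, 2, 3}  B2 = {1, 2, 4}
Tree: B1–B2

Every vertex of G appears in some bag (union = {1, 2, 3, 4}); every edge is covered by a bag; and for each vertex v the set of bags containing v is connected in the bag tree. The decomposition is therefore valid. The largest bag has 3 vertices, so the width is 2.

Yes; width 2.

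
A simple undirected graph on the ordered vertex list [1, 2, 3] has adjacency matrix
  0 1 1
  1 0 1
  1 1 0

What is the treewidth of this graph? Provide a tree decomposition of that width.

Treewidth 2.
One optimal decomposition is:
Bags: B1 = {1, 2, 3}
Tree: (single bag)

With just one bag of size 3, the width is 3 − 1 = 2, so tw(G) ≤ 2. On the other hand G contains the 3-clique {1, 2, 3}. A clique must lie in a single bag of any decomposition, so no decomposition can have width below 2. Combining the bounds, tw(G) = 2.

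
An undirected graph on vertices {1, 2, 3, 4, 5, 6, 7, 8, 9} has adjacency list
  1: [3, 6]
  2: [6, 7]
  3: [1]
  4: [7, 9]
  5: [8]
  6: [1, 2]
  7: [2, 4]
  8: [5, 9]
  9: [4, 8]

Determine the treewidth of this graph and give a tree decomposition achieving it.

Treewidth 1.
One optimal decomposition is:
Bags: B1 = {1, 3}  B2 = {1, 6}  B3 = {2, 6}  B4 = {2, 7}  B5 = {4, 7}  B6 = {4, 9}  B7 = {8, 9}  B8 = {5, 8}
Tree: B1–B2, B2–B3, B3–B4, B4–B5, B5–B6, B6–B7, B7–B8

Every bag has size at most 2, so the width is 2 − 1 = 1 and tw(G) ≤ 1. G has an edge, so its treewidth is at least 1. Hence tw(G) = 1 exactly.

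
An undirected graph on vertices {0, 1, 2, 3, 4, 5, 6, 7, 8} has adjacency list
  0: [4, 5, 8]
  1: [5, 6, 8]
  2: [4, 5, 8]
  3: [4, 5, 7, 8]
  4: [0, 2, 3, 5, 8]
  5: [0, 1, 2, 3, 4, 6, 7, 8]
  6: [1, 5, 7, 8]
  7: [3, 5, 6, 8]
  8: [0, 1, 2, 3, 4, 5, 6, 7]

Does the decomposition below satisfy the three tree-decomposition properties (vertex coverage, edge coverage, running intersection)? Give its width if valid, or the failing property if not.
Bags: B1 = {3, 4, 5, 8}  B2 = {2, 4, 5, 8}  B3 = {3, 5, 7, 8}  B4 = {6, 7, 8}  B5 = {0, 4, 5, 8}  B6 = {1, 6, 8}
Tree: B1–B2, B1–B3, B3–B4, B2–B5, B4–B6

No — edge (5,6) lies in no bag.

A tree decomposition must satisfy three properties: every vertex lies in some bag; for every edge, both endpoints lie together in some bag; and for every vertex, the bags containing it form a connected subtree. Here edge (5,6) lies in no bag, so the decomposition is invalid.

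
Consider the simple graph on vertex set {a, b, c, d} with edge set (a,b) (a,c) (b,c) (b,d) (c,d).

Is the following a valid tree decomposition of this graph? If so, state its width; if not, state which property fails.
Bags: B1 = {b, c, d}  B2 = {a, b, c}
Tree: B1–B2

Yes; width 2.

Vertex coverage: the bags together contain {a, b, c, d}, the full vertex set. Edge coverage: each edge of G has both endpoints in at least one bag. Running intersection: for every vertex, the bags containing it form a connected subtree. All three properties hold, so this is a valid tree decomposition of width max|bag| − 1 = 2, and hence tw(G) ≤ 2.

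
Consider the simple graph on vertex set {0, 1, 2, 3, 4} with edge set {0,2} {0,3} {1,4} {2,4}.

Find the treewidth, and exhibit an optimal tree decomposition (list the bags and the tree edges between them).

Treewidth 1.
Bags: B1 = {1, 4}  B2 = {2, 4}  B3 = {0, 2}  B4 = {0, 3}
Tree: B1–B2, B2–B3, B3–B4

Every bag has size at most 2, so the width is 2 − 1 = 1 and tw(G) ≤ 1. Since G has at least one edge (e.g. 1–4), it is not an edgeless graph, so tw(G) ≥ 1. The upper and lower bounds meet at 1, so that is the treewidth.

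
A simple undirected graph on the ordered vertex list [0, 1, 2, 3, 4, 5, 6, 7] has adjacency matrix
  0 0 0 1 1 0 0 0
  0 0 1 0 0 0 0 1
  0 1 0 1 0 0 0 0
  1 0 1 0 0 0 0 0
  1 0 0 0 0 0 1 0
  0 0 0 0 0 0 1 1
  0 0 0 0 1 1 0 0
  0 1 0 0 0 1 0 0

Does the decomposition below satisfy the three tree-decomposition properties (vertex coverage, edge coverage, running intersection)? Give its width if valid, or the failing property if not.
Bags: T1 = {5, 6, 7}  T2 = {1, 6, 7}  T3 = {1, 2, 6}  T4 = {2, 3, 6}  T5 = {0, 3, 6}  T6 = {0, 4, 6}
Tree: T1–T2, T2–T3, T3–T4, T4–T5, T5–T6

Checking the three conditions: (i) the bags cover all of {0, 1, 2, 3, 4, 5, 6, 7}; (ii) for each edge, some bag contains both endpoints; (iii) the bags containing any fixed vertex form a subtree. All hold, so the decomposition is valid with width 3 − 1 = 2.

Yes; width 2.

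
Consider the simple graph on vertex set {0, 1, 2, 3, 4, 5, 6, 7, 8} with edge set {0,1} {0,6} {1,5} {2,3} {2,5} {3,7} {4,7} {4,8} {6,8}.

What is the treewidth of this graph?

2

A width-2 tree decomposition is:
Bags: B1 = {1, 2, 5}  B2 = {1, 2, 3}  B3 = {1, 3, 7}  B4 = {1, 4, 7}  B5 = {1, 4, 8}  B6 = {1, 6, 8}  B7 = {0, 1, 6}
Tree: B1–B2, B2–B3, B3–B4, B4–B5, B5–B6, B6–B7
Each bag holds 3 vertices, so the decomposition has width 2, which upper-bounds the treewidth. Since 1–5–2–3–7–4–8–6–0–1 is a cycle in G, G is not acyclic. Forests are exactly the graphs of treewidth ≤ 1, so tw(G) ≥ 2. Hence tw(G) = 2 exactly.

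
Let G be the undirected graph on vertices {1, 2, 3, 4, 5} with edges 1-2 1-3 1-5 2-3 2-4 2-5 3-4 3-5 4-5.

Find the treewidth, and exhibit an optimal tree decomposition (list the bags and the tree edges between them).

The largest bag has 4 vertices, giving width 3; this decomposition certifies tw(G) ≤ 3. Conversely, {1, 2, 3, 5} is a clique of size 4, and the vertices of any clique must share a bag in every tree decomposition; so some bag has ≥ 4 vertices and tw(G) ≥ 3. Hence tw(G) = 3 exactly.

Treewidth 3.
Bags: B1 = {2, 3, 4, 5}  B2 = {1, 2, 3, 5}
Tree: B1–B2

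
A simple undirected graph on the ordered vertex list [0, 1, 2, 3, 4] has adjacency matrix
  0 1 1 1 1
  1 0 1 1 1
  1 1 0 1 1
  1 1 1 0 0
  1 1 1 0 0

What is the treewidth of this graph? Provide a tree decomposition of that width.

The largest bag has 4 vertices, giving width 3; this decomposition certifies tw(G) ≤ 3. Conversely, {0, 1, 2, 3} is a clique of size 4, and the vertices of any clique must share a bag in every tree decomposition; so some bag has ≥ 4 vertices and tw(G) ≥ 3. The upper and lower bounds meet at 3, so that is the treewidth.

Treewidth 3.
One optimal decomposition is:
Bags: B1 = {0, 1, 2, 3}  B2 = {0, 1, 2, 4}
Tree: B1–B2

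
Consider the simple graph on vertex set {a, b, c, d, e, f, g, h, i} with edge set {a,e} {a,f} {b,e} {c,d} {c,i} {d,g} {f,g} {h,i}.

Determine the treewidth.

A width-1 tree decomposition is:
Bags: B1 = {b, e}  B2 = {a, e}  B3 = {a, f}  B4 = {f, g}  B5 = {d, g}  B6 = {c, d}  B7 = {c, i}  B8 = {h, i}
Tree: B1–B2, B2–B3, B3–B4, B4–B5, B5–B6, B6–B7, B7–B8
Every bag has size at most 2, so the width is 2 − 1 = 1 and tw(G) ≤ 1. G has an edge, so its treewidth is at least 1. Therefore the treewidth is 1.

1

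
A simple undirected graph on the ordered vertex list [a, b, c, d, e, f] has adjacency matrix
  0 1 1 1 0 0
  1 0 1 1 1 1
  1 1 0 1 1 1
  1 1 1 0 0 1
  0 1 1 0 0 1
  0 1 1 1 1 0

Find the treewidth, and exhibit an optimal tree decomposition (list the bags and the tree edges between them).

Every bag has size at most 4, so the width is 4 − 1 = 3 and tw(G) ≤ 3. On the other hand G contains the 4-clique {b, c, d, f}. A clique must lie in a single bag of any decomposition, so no decomposition can have width below 3. Combining the bounds, tw(G) = 3.

Treewidth 3.
One optimal decomposition is:
Bags: B1 = {b, c, d, f}  B2 = {b, c, e, f}  B3 = {a, b, c, d}
Tree: B1–B2, B1–B3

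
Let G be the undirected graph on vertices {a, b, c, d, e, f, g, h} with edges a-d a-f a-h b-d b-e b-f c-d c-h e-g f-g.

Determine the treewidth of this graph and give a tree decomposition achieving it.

Each bag holds 3 vertices, so the decomposition has width 2, which upper-bounds the treewidth. Since h–c–d–a–h is a cycle in G, G is not acyclic. Forests are exactly the graphs of treewidth ≤ 1, so tw(G) ≥ 2. Combining the bounds, tw(G) = 2.

Treewidth 2.
One such decomposition:
Bags: B1 = {a, c, h}  B2 = {a, c, d}  B3 = {a, d, f}  B4 = {b, d, f}  B5 = {b, f, g}  B6 = {b, e, g}
Tree: B1–B2, B2–B3, B3–B4, B4–B5, B5–B6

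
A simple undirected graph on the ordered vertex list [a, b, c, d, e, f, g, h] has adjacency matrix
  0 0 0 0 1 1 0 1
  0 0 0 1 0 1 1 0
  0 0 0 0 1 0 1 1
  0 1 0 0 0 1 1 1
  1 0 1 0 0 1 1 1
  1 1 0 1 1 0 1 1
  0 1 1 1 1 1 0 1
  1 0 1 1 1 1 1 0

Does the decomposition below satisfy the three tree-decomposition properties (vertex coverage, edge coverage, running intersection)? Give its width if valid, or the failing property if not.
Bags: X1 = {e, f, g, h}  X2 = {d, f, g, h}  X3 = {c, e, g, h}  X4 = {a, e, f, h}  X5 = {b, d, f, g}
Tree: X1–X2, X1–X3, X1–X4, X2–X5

Every vertex of G appears in some bag (union = {a, b, c, d, e, f, g, h}); every edge is covered by a bag; and for each vertex v the set of bags containing v is connected in the bag tree. The decomposition is therefore valid. The largest bag has 4 vertices, so the width is 3.

Yes; width 3.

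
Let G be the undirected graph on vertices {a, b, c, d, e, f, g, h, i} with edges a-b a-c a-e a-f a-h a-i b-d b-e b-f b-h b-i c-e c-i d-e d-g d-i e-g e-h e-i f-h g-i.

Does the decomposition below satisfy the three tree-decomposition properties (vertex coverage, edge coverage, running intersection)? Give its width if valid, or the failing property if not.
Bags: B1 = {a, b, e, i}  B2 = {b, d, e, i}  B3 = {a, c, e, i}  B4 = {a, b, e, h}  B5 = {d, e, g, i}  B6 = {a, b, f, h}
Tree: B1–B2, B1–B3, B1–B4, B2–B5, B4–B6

Checking the three conditions: (i) the bags cover all of {a, b, c, d, e, f, g, h, i}; (ii) for each edge, some bag contains both endpoints; (iii) the bags containing any fixed vertex form a subtree. All hold, so the decomposition is valid with width 4 − 1 = 3.

Yes; width 3.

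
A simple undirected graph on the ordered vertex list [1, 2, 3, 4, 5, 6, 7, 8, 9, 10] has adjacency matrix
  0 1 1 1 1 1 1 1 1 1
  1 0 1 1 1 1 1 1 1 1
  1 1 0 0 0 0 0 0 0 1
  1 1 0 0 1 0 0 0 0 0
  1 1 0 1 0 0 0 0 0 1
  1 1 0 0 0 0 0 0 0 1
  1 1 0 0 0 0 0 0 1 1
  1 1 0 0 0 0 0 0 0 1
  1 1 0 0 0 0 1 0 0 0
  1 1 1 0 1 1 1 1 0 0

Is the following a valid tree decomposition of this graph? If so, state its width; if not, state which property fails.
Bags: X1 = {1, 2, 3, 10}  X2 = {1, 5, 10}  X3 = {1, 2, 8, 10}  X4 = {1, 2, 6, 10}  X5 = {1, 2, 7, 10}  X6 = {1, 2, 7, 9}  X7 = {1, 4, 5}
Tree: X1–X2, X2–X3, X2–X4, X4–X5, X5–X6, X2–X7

A tree decomposition must satisfy three properties: every vertex lies in some bag; for every edge, both endpoints lie together in some bag; and for every vertex, the bags containing it form a connected subtree. Here edge (2,5) lies in no bag, so the decomposition is invalid.

No — edge (2,5) lies in no bag.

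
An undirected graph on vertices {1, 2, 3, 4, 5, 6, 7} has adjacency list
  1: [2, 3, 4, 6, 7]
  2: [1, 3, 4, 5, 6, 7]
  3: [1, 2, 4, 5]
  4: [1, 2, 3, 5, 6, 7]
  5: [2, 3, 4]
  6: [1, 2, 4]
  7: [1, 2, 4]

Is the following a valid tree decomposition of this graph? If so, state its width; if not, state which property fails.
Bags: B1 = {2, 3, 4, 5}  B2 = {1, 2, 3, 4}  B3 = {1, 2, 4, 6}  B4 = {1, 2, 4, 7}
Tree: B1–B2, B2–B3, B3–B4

Yes; width 3.

Every vertex of G appears in some bag (union = {1, 2, 3, 4, 5, 6, 7}); every edge is covered by a bag; and for each vertex v the set of bags containing v is connected in the bag tree. The decomposition is therefore valid. The largest bag has 4 vertices, so the width is 3.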